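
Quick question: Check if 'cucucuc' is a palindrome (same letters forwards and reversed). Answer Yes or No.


Forward: 'cucucuc'
Reversed: 'cucucuc'
They are identical.

Yes


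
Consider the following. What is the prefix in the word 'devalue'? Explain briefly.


The word 'devalue' = 'de' (prefix) + 'value' (root). The prefix is 'de'.

de


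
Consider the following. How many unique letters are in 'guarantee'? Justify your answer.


Unique letters in 'guarantee': {a, e, g, n, r, t, u} = 7 distinct letters.

7


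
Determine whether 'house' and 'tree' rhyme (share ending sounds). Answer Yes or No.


Rime (stressed vowel + following sounds) of 'house': -ouse = /aʊs/
Rime of 'tree': -ee = /iː/
/aʊs/ and /iː/ are different ending sounds, so the words do not rhyme.

No


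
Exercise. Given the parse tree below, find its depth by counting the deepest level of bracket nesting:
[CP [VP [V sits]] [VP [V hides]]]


Count bracket nesting levels:
'[' at pos 0: depth = 1
'[' at pos 4: depth = 2
'[' at pos 8: depth = 3
'[' at pos 18: depth = 2
'[' at pos 22: depth = 3
Maximum depth reached: 3

3


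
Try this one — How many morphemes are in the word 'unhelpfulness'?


Decomposition: un- (prefix) + help (root) + -ful (suffix) + -ness (suffix) = 4 morpheme(s)

4 morphemes


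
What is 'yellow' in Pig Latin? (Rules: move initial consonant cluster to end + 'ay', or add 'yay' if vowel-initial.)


'yellow': move consonant cluster 'y' to end and add 'ay': 'ellowyay'.

ellowyay


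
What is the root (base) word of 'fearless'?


Remove suffix '-less' from 'fearless' to get root 'fear'.

fear


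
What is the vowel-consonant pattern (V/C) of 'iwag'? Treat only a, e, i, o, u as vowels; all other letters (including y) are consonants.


Letter mapping: i = V, w = C, a = V, g = C.

VCVC


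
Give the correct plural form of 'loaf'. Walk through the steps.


Apply rule: Change -f to -ves. 'loaf' becomes 'loaves'.

loaves


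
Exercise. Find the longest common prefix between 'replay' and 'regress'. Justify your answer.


Compare from the start: 2 characters match: 're'. Mismatch at position 3: 'p' vs 'g'.

re


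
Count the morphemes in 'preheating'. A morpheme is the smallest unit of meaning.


Decomposition: pre- (prefix) + heat (root) + -ing (suffix) = 3 morpheme(s)

3 morphemes


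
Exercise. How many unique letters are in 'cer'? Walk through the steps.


Unique letters in 'cer': {c, e, r} = 3 distinct letters.

3


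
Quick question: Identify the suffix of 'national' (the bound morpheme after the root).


The word 'national' = 'nation' (root) + '-al' (suffix). The suffix is '-al'.

al


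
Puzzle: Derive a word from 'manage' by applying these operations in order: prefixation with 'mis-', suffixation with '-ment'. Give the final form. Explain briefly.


Step 1: Add prefix 'mis-' to 'manage' = 'mismanage'
Step 2: Add suffix '-ment' to 'mismanage' = 'mismanagement'

mismanagement


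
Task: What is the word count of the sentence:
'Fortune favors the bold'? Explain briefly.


Split into words: Fortune | favors | the | bold = 4 words.

4


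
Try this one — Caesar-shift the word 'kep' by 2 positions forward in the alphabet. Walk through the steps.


Shift each letter by 2: k -> m, e -> g, p -> r. Result: 'mgr'.

mgr


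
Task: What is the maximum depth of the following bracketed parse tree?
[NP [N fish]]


Count bracket nesting levels:
'[' at pos 0: depth = 1
'[' at pos 4: depth = 2
Maximum depth reached: 2

2


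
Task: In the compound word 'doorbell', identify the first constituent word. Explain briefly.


Split 'doorbell' into 'door' + 'bell'. The first part is 'door'.

door


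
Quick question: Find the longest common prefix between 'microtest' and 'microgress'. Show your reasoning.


Compare from the start: 5 characters match: 'micro'. Mismatch at position 6: 't' vs 'g'.

micro


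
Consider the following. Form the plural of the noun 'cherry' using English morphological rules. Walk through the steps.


Apply rule: Change -y to -ies (consonant + y). 'cherry' becomes 'cherries'.

cherries


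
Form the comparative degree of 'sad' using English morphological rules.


Apply comparative formation (double final consonant, add -er): 'sad' -> 'sadder'.

sadder


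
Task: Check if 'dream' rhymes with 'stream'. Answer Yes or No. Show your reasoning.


Rime (stressed vowel + following sounds) of 'dream': -eam = /iːm/
Rime of 'stream': -eam = /iːm/
/iːm/ and /iːm/ are the same ending sound, so the words rhyme.

Yes


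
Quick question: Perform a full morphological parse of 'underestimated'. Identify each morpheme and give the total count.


Step 1: Identify prefix: 'under' (meaning: beneath/insufficient)
Step 2: Identify root: 'estimate'
Step 3: Identify suffix(es): 'ed'
Decomposition: under- (prefix: beneath/insufficient) + estimate (root) + -ed (suffix: past)
Total morphemes: 3

3 morphemes (under- (prefix: beneath/insufficient) + estimate (root) + -ed (suffix: past))


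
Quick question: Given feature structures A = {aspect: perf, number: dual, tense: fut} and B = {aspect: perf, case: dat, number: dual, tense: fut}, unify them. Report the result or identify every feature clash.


Compare features:
aspect: A=perf vs B=perf -> unified: perf
case: A=_ vs B=dat -> unified: dat
number: A=dual vs B=dual -> unified: dual
tense: A=fut vs B=fut -> unified: fut
No clashes found.

Unified: {aspect: perf, case: dat, number: dual, tense: fut}


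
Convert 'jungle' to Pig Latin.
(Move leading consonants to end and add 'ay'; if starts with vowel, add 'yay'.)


'jungle': move consonant cluster 'j' to end and add 'ay': 'unglejay'.

unglejay


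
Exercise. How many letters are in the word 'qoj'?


Spell out 'qoj' and number each letter: q(1), o(2), j(3). Total: 3 letters.

3


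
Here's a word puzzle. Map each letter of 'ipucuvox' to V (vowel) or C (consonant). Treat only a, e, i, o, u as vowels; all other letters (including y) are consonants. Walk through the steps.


Letter mapping: i = V, p = C, u = V, c = C, u = V, v = C, o = V, x = C.

VCVCVCVC


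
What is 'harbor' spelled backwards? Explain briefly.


Reverse 'harbor' character by character: 'robrah'.

robrah


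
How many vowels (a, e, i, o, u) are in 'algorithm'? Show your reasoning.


Vowels in 'algorithm': a, o, i = 3 vowels.

3


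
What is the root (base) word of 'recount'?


Remove prefix 're' from 'recount' to get root 'count'.

count


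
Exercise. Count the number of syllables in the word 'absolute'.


Break 'absolute' into syllables: ab-so-lute -> ab | so | lute = 3 syllables

3 syllables


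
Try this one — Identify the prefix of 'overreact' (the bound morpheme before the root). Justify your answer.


The word 'overreact' = 'over' (prefix) + 'react' (root). The prefix is 'over'.

over


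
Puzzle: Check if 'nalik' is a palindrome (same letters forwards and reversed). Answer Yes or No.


Forward: 'nalik'
Reversed: 'kilan'
They differ.

No


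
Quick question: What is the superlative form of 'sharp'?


Apply superlative formation (add -est): 'sharp' -> 'sharpest'.

sharpest


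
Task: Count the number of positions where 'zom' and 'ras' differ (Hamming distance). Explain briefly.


Alignment:
Position 1: 'z' vs 'r' = DIFFER
Position 2: 'o' vs 'a' = DIFFER
Position 3: 'm' vs 's' = DIFFER
Total differences: 3

3


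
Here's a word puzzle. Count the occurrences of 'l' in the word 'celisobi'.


Letter 'l' in 'celisobi': found at position(s) 3 = 1 occurrence(s).

1


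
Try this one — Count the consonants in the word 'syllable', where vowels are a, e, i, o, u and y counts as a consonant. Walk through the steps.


Consonants in 'syllable': s, y, l, l, b, l = 6 consonants.

6


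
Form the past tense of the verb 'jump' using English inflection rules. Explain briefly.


Apply rule: Add -ed. 'jump' becomes 'jumped'.

jumped


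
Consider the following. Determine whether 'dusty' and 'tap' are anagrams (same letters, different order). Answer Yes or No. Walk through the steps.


Sorted letters of 'dusty': 'dstuy'
Sorted letters of 'tap': 'apt'
They do not match.

No


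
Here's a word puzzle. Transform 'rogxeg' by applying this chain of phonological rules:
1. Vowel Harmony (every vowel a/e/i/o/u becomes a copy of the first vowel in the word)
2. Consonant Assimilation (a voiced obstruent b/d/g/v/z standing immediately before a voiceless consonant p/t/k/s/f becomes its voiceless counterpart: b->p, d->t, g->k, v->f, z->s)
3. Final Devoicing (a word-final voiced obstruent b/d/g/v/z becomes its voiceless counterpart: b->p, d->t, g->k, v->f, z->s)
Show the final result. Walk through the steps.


Starting form: 'rogxeg'
Rule 1: Vowel Harmony: all vowels become 'o' (matching first vowel). 'rogxeg' -> 'rogxog'
Rule 2: Consonant Assimilation: no voiced obstruent (b/d/g/v/z) stands immediately before a voiceless consonant (p/t/k/s/f). No change.
Rule 3: Final Devoicing: word-final voiced obstruent 'g' becomes voiceless 'k'. 'rogxog' -> 'rogxok'
Final form: 'rogxok'

rogxok


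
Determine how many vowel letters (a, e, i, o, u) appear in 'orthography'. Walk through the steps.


Vowels in 'orthography': o, o, a = 3 vowels.

3


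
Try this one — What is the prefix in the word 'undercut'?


The word 'undercut' = 'under' (prefix) + 'cut' (root). The prefix is 'under'.

under


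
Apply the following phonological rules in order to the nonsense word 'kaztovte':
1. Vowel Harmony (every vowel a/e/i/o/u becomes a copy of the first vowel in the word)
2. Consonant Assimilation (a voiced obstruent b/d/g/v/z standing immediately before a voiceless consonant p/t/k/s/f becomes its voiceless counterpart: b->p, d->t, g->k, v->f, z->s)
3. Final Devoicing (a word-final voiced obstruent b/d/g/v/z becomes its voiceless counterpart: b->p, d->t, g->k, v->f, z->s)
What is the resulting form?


Starting form: 'kaztovte'
Rule 1: Vowel Harmony: all vowels become 'a' (matching first vowel). 'kaztovte' -> 'kaztavta'
Rule 2: Consonant Assimilation: voiced obstruent before voiceless consonant becomes voiceless ('zt' -> 'st', 'vt' -> 'ft'). 'kaztavta' -> 'kastafta'
Rule 3: Final Devoicing: the word ends in the vowel 'a', not a consonant. No change.
Final form: 'kastafta'

kastafta


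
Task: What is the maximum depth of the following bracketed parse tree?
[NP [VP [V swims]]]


Count bracket nesting levels:
'[' at pos 0: depth = 1
'[' at pos 4: depth = 2
'[' at pos 8: depth = 3
Maximum depth reached: 3

3


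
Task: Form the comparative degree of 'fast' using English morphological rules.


Apply comparative formation (add -er): 'fast' -> 'faster'.

faster


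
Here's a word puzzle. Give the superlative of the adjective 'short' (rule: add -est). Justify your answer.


Apply superlative formation (add -est): 'short' -> 'shortest'.

shortest


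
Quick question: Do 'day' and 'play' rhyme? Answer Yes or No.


Rime (stressed vowel + following sounds) of 'day': -ay = /eɪ/
Rime of 'play': -ay = /eɪ/
/eɪ/ and /eɪ/ are the same ending sound, so the words rhyme.

Yes


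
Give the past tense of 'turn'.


Apply rule: Add -ed. 'turn' becomes 'turned'.

turned


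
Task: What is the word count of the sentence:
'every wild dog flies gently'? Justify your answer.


Split into words: every | wild | dog | flies | gently = 5 words.

5


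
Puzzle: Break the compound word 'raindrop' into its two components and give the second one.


Split 'raindrop' into 'rain' + 'drop'. The second part is 'drop'.

drop


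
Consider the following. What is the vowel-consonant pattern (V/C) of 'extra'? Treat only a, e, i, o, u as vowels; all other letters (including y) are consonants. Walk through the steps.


Letter mapping: e = V, x = C, t = C, r = C, a = V.

VCCCV


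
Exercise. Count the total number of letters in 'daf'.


Spell out 'daf' and number each letter: d(1), a(2), f(3). Total: 3 letters.

3


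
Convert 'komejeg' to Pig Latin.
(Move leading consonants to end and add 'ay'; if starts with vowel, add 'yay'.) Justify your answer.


'komejeg': move consonant cluster 'k' to end and add 'ay': 'omejegkay'.

omejegkay


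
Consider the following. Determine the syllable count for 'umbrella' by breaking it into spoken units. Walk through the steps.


Break 'umbrella' into syllables: um-brel-la -> um | brel | la = 3 syllables

3 syllables


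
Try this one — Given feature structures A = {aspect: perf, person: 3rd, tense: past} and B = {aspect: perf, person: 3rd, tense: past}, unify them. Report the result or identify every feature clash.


Compare features:
aspect: A=perf vs B=perf -> unified: perf
person: A=3rd vs B=3rd -> unified: 3rd
tense: A=past vs B=past -> unified: past
No clashes found.

Unified: {aspect: perf, person: 3rd, tense: past}


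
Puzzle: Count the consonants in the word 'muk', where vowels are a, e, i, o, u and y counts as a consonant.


Consonants in 'muk': m, k = 2 consonants.

2


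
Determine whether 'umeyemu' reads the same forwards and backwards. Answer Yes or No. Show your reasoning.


Forward: 'umeyemu'
Reversed: 'umeyemu'
They are identical.

Yes


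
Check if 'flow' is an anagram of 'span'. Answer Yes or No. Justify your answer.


Sorted letters of 'flow': 'flow'
Sorted letters of 'span': 'anps'
They do not match.

No


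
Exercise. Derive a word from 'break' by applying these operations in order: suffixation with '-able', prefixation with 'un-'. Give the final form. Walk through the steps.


Step 1: Add suffix '-able' to 'break' = 'breakable'
Step 2: Add prefix 'un-' to 'breakable' = 'unbreakable'

unbreakable


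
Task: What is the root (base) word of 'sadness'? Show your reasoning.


Remove suffix '-ness' from 'sadness' to get root 'sad'.

sad


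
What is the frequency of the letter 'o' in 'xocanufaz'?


Letter 'o' in 'xocanufaz': found at position(s) 2 = 1 occurrence(s).

1


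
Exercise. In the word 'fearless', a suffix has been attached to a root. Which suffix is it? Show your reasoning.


The word 'fearless' = 'fear' (root) + '-less' (suffix). The suffix is '-less'.

less


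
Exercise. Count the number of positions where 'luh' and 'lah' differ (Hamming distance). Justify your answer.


Alignment:
Position 1: 'l' vs 'l' = match
Position 2: 'u' vs 'a' = DIFFER
Position 3: 'h' vs 'h' = match
Total differences: 1

1


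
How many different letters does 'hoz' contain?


Unique letters in 'hoz': {h, o, z} = 3 distinct letters.

3


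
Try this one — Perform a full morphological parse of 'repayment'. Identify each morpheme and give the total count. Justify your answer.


Step 1: Identify prefix: 're' (meaning: again)
Step 2: Identify root: 'pay'
Step 3: Identify suffix(es): 'ment'
Decomposition: re- (prefix: again) + pay (root) + -ment (suffix: action/result)
Total morphemes: 3

3 morphemes (re- (prefix: again) + pay (root) + -ment (suffix: action/result))


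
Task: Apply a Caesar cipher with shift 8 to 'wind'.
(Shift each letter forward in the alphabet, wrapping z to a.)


Shift each letter by 8: w -> e, i -> q, n -> v, d -> l. Result: 'eqvl'.

eqvl


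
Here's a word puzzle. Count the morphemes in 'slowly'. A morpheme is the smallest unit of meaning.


Decomposition: slow (root) + -ly (suffix) = 2 morpheme(s)

2 morphemes


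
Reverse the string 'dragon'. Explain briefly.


Reverse 'dragon' character by character: 'nogard'.

nogard


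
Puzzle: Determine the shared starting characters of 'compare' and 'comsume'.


Compare from the start: 3 characters match: 'com'. Mismatch at position 4: 'p' vs 's'.

com


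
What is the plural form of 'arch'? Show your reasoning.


Apply rule: Add -es (sibilant/fricative ending). 'arch' becomes 'arches'.

arches


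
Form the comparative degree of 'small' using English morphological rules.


Apply comparative formation (add -er): 'small' -> 'smaller'.

smaller


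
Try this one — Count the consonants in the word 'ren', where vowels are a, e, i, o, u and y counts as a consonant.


Consonants in 'ren': r, n = 2 consonants.

2


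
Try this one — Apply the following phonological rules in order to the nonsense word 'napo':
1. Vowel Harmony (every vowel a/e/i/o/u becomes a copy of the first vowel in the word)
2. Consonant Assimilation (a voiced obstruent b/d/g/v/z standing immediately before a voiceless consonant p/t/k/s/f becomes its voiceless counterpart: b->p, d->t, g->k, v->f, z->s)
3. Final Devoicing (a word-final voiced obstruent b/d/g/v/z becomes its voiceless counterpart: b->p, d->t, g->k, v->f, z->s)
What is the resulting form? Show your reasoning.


Starting form: 'napo'
Rule 1: Vowel Harmony: all vowels become 'a' (matching first vowel). 'napo' -> 'napa'
Rule 2: Consonant Assimilation: no voiced obstruent (b/d/g/v/z) stands immediately before a voiceless consonant (p/t/k/s/f). No change.
Rule 3: Final Devoicing: the word ends in the vowel 'a', not a consonant. No change.
Final form: 'napa'

napa


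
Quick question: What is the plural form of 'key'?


Apply rule: Add -s. 'key' becomes 'keys'.

keys


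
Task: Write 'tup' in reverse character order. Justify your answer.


Reverse 'tup' character by character: 'put'.

put


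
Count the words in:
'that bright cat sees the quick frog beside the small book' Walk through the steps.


Split into words: that | bright | cat | sees | the | quick | frog | beside | the | small | book = 11 words.

11


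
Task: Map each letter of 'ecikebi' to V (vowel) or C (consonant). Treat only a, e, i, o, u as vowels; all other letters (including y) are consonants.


Letter mapping: e = V, c = C, i = V, k = C, e = V, b = C, i = V.

VCVCVCV


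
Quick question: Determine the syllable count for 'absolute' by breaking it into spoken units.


Break 'absolute' into syllables: ab-so-lute -> ab | so | lute = 3 syllables

3 syllables


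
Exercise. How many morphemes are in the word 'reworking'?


Decomposition: re- (prefix) + work (root) + -ing (suffix) = 3 morpheme(s)

3 morphemes


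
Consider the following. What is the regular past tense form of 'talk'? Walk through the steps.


Apply rule: Add -ed. 'talk' becomes 'talked'.

talked


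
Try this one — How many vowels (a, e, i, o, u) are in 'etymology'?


Vowels in 'etymology': e, o, o = 3 vowels.

3


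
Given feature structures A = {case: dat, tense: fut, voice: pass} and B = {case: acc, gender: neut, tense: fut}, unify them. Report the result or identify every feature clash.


Compare features:
case: A=dat vs B=acc -> CLASH
gender: A=_ vs B=neut -> unified: neut
tense: A=fut vs B=fut -> unified: fut
voice: A=pass vs B=_ -> unified: pass
Clash detected on feature 'case' (dat vs acc); unification fails.

CLASH on 'case' (dat vs acc)


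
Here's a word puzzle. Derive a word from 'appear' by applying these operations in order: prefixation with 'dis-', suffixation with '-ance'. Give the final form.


Step 1: Add prefix 'dis-' to 'appear' = 'disappear'
Step 2: Add suffix '-ance' to 'disappear' = 'disappearance'

disappearance


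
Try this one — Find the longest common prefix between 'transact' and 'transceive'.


Compare from the start: 5 characters match: 'trans'. Mismatch at position 6: 'a' vs 'c'.

trans


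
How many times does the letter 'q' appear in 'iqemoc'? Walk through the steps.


Letter 'q' in 'iqemoc': found at position(s) 2 = 1 occurrence(s).

1


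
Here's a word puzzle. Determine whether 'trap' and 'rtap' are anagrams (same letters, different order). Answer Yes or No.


Sorted letters of 'trap': 'aprt'
Sorted letters of 'rtap': 'aprt'
They match.

Yes


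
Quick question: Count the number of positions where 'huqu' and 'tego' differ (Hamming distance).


Alignment:
Position 1: 'h' vs 't' = DIFFER
Position 2: 'u' vs 'e' = DIFFER
Position 3: 'q' vs 'g' = DIFFER
Position 4: 'u' vs 'o' = DIFFER
Total differences: 4

4


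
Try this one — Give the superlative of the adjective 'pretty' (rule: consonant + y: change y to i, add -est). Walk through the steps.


Apply superlative formation (consonant + y: change y to i, add -est): 'pretty' -> 'prettiest'.

prettiest


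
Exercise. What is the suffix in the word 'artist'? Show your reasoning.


The word 'artist' = 'art' (root) + '-ist' (suffix). The suffix is '-ist'.

ist


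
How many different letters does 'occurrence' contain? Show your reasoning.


Unique letters in 'occurrence': {c, e, n, o, r, u} = 6 distinct letters.

6


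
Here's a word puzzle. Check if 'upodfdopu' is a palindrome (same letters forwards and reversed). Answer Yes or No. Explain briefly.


Forward: 'upodfdopu'
Reversed: 'upodfdopu'
They are identical.

Yes


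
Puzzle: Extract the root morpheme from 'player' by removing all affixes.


Remove suffix '-er' from 'player' to get root 'play'.

play


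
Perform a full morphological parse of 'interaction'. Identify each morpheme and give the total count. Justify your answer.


Step 1: Identify prefix: 'inter' (meaning: between)
Step 2: Identify root: 'act'
Step 3: Identify suffix(es): 'ion'
Decomposition: inter- (prefix: between) + act (root) + -ion (suffix: act of)
Total morphemes: 3

3 morphemes (inter- (prefix: between) + act (root) + -ion (suffix: act of))


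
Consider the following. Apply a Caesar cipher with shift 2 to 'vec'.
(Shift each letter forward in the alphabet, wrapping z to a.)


Shift each letter by 2: v -> x, e -> g, c -> e. Result: 'xge'.

xge


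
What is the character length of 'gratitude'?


Spell out 'gratitude' and number each letter: g(1), r(2), a(3), t(4), i(5), t(6), u(7), d(8), e(9). Total: 9 letters.

9


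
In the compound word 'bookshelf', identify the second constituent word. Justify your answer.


Split 'bookshelf' into 'book' + 'shelf'. The second part is 'shelf'.

shelf


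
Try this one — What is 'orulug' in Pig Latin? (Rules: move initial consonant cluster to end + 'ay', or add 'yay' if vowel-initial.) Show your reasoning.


'orulug' starts with a vowel, so add 'yay': 'orulugyay'.

orulugyay


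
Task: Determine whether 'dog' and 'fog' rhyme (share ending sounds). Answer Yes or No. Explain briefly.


Rime (stressed vowel + following sounds) of 'dog': -og = /ɒg/
Rime of 'fog': -og = /ɒg/
/ɒg/ and /ɒg/ are the same ending sound, so the words rhyme.

Yes


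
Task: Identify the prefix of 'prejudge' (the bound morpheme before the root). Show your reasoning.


The word 'prejudge' = 'pre' (prefix) + 'judge' (root). The prefix is 'pre'.

pre


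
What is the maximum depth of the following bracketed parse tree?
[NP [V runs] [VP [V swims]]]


Count bracket nesting levels:
'[' at pos 0: depth = 1
'[' at pos 4: depth = 2
'[' at pos 13: depth = 2
'[' at pos 17: depth = 3
Maximum depth reached: 3

3


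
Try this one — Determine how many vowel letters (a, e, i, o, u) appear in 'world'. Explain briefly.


Vowels in 'world': o = 1 vowels.

1


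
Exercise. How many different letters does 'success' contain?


Unique letters in 'success': {c, e, s, u} = 4 distinct letters.

4


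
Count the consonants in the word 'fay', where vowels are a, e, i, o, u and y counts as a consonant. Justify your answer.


Consonants in 'fay': f, y = 2 consonants.

2


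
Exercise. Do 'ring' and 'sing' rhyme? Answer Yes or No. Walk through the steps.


Rime (stressed vowel + following sounds) of 'ring': -ing = /ɪŋ/
Rime of 'sing': -ing = /ɪŋ/
/ɪŋ/ and /ɪŋ/ are the same ending sound, so the words rhyme.

Yes


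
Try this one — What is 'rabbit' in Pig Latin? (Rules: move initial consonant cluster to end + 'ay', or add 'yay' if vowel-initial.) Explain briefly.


'rabbit': move consonant cluster 'r' to end and add 'ay': 'abbitray'.

abbitray


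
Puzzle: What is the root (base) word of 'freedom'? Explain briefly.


Remove suffix '-dom' from 'freedom' to get root 'free'.

free


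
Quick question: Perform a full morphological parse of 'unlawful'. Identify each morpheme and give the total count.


Step 1: Identify prefix: 'un' (meaning: not/reverse)
Step 2: Identify root: 'law'
Step 3: Identify suffix(es): 'ful'
Decomposition: un- (prefix: not/reverse) + law (root) + -ful (suffix: full of)
Total morphemes: 3

3 morphemes (un- (prefix: not/reverse) + law (root) + -ful (suffix: full of))


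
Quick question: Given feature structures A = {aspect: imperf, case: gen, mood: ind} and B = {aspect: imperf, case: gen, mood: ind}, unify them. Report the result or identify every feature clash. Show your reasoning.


Compare features:
aspect: A=imperf vs B=imperf -> unified: imperf
case: A=gen vs B=gen -> unified: gen
mood: A=ind vs B=ind -> unified: ind
No clashes found.

Unified: {aspect: imperf, case: gen, mood: ind}


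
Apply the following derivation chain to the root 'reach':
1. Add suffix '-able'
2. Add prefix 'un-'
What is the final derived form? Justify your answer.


Step 1: Add suffix '-able' to 'reach' = 'reachable'
Step 2: Add prefix 'un-' to 'reachable' = 'unreachable'

unreachable


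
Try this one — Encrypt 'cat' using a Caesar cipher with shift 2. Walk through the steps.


Shift each letter by 2: c -> e, a -> c, t -> v. Result: 'ecv'.

ecv


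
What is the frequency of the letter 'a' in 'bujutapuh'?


Letter 'a' in 'bujutapuh': found at position(s) 6 = 1 occurrence(s).

1


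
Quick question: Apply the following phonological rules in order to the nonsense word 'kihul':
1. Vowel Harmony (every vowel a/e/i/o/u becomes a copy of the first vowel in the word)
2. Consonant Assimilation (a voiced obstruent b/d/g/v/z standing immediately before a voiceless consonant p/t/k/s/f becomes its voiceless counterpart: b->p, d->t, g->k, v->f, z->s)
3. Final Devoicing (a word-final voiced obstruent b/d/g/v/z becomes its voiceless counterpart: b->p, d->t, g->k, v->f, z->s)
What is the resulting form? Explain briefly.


Starting form: 'kihul'
Rule 1: Vowel Harmony: all vowels become 'i' (matching first vowel). 'kihul' -> 'kihil'
Rule 2: Consonant Assimilation: no voiced obstruent (b/d/g/v/z) stands immediately before a voiceless consonant (p/t/k/s/f). No change.
Rule 3: Final Devoicing: final consonant 'l' is not one of the voiced obstruents b/d/g/v/z. No change.
Final form: 'kihil'

kihil


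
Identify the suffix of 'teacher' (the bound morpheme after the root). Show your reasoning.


The word 'teacher' = 'teach' (root) + '-er' (suffix). The suffix is '-er'.

er


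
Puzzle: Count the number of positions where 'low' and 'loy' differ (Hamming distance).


Alignment:
Position 1: 'l' vs 'l' = match
Position 2: 'o' vs 'o' = match
Position 3: 'w' vs 'y' = DIFFER
Total differences: 1

1


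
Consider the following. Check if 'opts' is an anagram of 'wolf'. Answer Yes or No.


Sorted letters of 'opts': 'opst'
Sorted letters of 'wolf': 'flow'
They do not match.

No


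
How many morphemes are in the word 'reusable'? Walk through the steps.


Decomposition: re- (prefix) + use (root) + -able (suffix) = 3 morpheme(s)

3 morphemes


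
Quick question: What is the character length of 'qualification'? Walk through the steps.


Spell out 'qualification' and number each letter: q(1), u(2), a(3), l(4), i(5), f(6), i(7), c(8), a(9), t(10), i(11), o(12), n(13). Total: 13 letters.

13


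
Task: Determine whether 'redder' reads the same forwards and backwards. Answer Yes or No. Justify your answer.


Forward: 'redder'
Reversed: 'redder'
They are identical.

Yes


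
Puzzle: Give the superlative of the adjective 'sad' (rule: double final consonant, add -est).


Apply superlative formation (double final consonant, add -est): 'sad' -> 'saddest'.

saddest


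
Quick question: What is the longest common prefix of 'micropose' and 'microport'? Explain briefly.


Compare from the start: 7 characters match: 'micropo'. Mismatch at position 8: 's' vs 'r'.

micropo


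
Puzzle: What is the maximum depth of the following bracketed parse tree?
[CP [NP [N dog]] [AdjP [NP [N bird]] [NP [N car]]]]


Count bracket nesting levels:
'[' at pos 0: depth = 1
'[' at pos 4: depth = 2
'[' at pos 8: depth = 3
'[' at pos 17: depth = 2
'[' at pos 23: depth = 3
'[' at pos 27: depth = 4
'[' at pos 37: depth = 3
'[' at pos 41: depth = 4
Maximum depth reached: 4

4


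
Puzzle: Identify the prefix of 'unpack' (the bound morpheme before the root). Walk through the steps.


The word 'unpack' = 'un' (prefix) + 'pack' (root). The prefix is 'un'.

un


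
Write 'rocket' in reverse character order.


Reverse 'rocket' character by character: 'tekcor'.

tekcor


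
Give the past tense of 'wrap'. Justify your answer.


Apply rule: Double final consonant and add -ed. 'wrap' becomes 'wrapped'.

wrapped


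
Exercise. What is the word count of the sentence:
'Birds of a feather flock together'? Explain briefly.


Split into words: Birds | of | a | feather | flock | together = 6 words.

6


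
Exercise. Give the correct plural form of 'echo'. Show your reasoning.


Apply rule: Add -es (consonant + o). 'echo' becomes 'echoes'.

echoes


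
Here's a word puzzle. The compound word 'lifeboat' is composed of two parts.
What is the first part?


Split 'lifeboat' into 'life' + 'boat'. The first part is 'life'.

life


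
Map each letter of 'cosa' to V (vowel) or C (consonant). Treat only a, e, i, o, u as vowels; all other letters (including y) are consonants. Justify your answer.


Letter mapping: c = C, o = V, s = C, a = V.

CVCV


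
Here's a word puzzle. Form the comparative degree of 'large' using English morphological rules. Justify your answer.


Apply comparative formation (ends in e: add -r): 'large' -> 'larger'.

larger


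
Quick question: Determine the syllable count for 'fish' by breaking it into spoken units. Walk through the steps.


Break 'fish' into syllables: fish -> fish = 1 syllable

1 syllable


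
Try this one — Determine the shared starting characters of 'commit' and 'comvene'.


Compare from the start: 3 characters match: 'com'. Mismatch at position 4: 'm' vs 'v'.

com


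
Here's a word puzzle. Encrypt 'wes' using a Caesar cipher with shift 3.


Shift each letter by 3: w -> z, e -> h, s -> v. Result: 'zhv'.

zhv


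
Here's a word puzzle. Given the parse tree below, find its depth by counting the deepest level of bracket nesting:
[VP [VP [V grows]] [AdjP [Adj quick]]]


Count bracket nesting levels:
'[' at pos 0: depth = 1
'[' at pos 4: depth = 2
'[' at pos 8: depth = 3
'[' at pos 19: depth = 2
'[' at pos 25: depth = 3
Maximum depth reached: 3

3


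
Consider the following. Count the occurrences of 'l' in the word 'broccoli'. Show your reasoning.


Letter 'l' in 'broccoli': found at position(s) 7 = 1 occurrence(s).

1


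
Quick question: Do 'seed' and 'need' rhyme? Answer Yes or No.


Rime (stressed vowel + following sounds) of 'seed': -eed = /iːd/
Rime of 'need': -eed = /iːd/
/iːd/ and /iːd/ are the same ending sound, so the words rhyme.

Yes


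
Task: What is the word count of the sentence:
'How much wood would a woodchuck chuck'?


Split into words: How | much | wood | would | a | woodchuck | chuck = 7 words.

7


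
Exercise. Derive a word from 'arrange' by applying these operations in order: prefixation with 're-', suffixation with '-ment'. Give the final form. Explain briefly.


Step 1: Add prefix 're-' to 'arrange' = 'rearrange'
Step 2: Add suffix '-ment' to 'rearrange' = 'rearrangement'

rearrangement


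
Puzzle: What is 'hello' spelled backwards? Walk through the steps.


Reverse 'hello' character by character: 'olleh'.

olleh


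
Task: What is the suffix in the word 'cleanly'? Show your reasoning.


The word 'cleanly' = 'clean' (root) + '-ly' (suffix). The suffix is '-ly'.

ly


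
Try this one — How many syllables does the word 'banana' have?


Break 'banana' into syllables: ba-na-na -> ba | na | na = 3 syllables

3 syllables


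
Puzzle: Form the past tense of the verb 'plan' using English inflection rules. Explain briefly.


Apply rule: Double final consonant and add -ed. 'plan' becomes 'planned'.

planned


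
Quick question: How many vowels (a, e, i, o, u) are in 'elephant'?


Vowels in 'elephant': e, e, a = 3 vowels.

3


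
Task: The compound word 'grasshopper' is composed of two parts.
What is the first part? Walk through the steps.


Split 'grasshopper' into 'grass' + 'hopper'. The first part is 'grass'.

grass


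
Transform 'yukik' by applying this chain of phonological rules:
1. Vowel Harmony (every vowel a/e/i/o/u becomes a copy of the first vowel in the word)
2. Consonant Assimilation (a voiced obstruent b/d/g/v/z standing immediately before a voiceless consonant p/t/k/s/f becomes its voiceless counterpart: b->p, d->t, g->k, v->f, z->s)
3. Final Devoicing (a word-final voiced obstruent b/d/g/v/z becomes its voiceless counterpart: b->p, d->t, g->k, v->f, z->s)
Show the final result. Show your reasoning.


Starting form: 'yukik'
Rule 1: Vowel Harmony: all vowels become 'u' (matching first vowel). 'yukik' -> 'yukuk'
Rule 2: Consonant Assimilation: no voiced obstruent (b/d/g/v/z) stands immediately before a voiceless consonant (p/t/k/s/f). No change.
Rule 3: Final Devoicing: final consonant 'k' is not one of the voiced obstruents b/d/g/v/z. No change.
Final form: 'yukuk'

yukuk


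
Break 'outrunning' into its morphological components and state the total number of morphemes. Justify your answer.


Step 1: Identify prefix: 'out' (meaning: surpass)
Step 2: Identify root: 'run'
Step 3: Identify suffix(es): 'ing'
Decomposition: out- (prefix: surpass) + run (root) + -ing (suffix: ongoing action)
Total morphemes: 3

3 morphemes (out- (prefix: surpass) + run (root) + -ing (suffix: ongoing action))


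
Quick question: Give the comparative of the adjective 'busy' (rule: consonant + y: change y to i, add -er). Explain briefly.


Apply comparative formation (consonant + y: change y to i, add -er): 'busy' -> 'busier'.

busier


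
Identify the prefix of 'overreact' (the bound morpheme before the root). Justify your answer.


The word 'overreact' = 'over' (prefix) + 'react' (root). The prefix is 'over'.

over


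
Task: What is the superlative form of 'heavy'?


Apply superlative formation (consonant + y: change y to i, add -est): 'heavy' -> 'heaviest'.

heaviest


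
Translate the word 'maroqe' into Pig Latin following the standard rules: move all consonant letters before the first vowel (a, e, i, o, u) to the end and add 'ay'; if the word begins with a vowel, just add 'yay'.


'maroqe': move consonant cluster 'm' to end and add 'ay': 'aroqemay'.

aroqemay


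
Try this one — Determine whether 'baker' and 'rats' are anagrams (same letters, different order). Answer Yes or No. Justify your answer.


Sorted letters of 'baker': 'abekr'
Sorted letters of 'rats': 'arst'
They do not match.

No


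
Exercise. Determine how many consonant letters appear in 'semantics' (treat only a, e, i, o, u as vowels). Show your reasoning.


Consonants in 'semantics': s, m, n, t, c, s = 6 consonants.

6


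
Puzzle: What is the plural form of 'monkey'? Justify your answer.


Apply rule: Add -s. 'monkey' becomes 'monkeys'.

monkeys


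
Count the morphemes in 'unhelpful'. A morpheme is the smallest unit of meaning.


Decomposition: un- (prefix) + help (root) + -ful (suffix) = 3 morpheme(s)

3 morphemes


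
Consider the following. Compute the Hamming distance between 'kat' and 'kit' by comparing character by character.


Alignment:
Position 1: 'k' vs 'k' = match
Position 2: 'a' vs 'i' = DIFFER
Position 3: 't' vs 't' = match
Total differences: 1

1


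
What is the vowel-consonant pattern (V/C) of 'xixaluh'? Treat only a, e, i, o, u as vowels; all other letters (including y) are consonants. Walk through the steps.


Letter mapping: x = C, i = V, x = C, a = V, l = C, u = V, h = C.

CVCVCVC


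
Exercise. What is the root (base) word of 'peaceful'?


Remove suffix '-ful' from 'peaceful' to get root 'peace'.

peace


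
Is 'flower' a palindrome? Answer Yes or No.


Forward: 'flower'
Reversed: 'rewolf'
They differ.

No


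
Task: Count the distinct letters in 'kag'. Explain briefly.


Unique letters in 'kag': {a, g, k} = 3 distinct letters.

3


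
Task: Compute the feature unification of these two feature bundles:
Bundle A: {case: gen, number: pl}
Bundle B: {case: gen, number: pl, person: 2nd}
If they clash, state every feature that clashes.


Compare features:
case: A=gen vs B=gen -> unified: gen
number: A=pl vs B=pl -> unified: pl
person: A=_ vs B=2nd -> unified: 2nd
No clashes found.

Unified: {case: gen, number: pl, person: 2nd}


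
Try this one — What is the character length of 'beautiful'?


Spell out 'beautiful' and number each letter: b(1), e(2), a(3), u(4), t(5), i(6), f(7), u(8), l(9). Total: 9 letters.

9


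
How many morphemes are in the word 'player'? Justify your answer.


Decomposition: play (root) + -er (suffix) = 2 morpheme(s)

2 morphemes


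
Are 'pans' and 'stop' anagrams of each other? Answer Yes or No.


Sorted letters of 'pans': 'anps'
Sorted letters of 'stop': 'opst'
They do not match.

No


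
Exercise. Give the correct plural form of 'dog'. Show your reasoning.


Apply rule: Add -s. 'dog' becomes 'dogs'.

dogs


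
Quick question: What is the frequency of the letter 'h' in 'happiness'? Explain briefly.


Letter 'h' in 'happiness': found at position(s) 1 = 1 occurrence(s).

1


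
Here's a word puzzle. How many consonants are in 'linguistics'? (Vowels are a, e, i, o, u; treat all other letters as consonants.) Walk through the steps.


Consonants in 'linguistics': l, n, g, s, t, c, s = 7 consonants.

7


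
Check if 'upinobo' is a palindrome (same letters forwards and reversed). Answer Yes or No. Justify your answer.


Forward: 'upinobo'
Reversed: 'obonipu'
They differ.

No


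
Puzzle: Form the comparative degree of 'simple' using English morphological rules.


Apply comparative formation (ends in e: add -r): 'simple' -> 'simpler'.

simpler


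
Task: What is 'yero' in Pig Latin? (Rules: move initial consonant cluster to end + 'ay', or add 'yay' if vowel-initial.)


'yero': move consonant cluster 'y' to end and add 'ay': 'eroyay'.

eroyay


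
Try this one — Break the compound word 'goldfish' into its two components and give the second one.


Split 'goldfish' into 'gold' + 'fish'. The second part is 'fish'.

fish


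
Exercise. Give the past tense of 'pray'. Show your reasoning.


Apply rule: Add -ed. 'pray' becomes 'prayed'.

prayed


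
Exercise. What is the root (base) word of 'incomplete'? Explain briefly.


Remove prefix 'in' from 'incomplete' to get root 'complete'.

complete


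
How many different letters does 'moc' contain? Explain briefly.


Unique letters in 'moc': {c, m, o} = 3 distinct letters.

3


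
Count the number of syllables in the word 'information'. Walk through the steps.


Break 'information' into syllables: in-for-ma-tion -> in | for | ma | tion = 4 syllables

4 syllables


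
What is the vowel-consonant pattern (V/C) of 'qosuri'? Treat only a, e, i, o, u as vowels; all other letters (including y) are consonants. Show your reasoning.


Letter mapping: q = C, o = V, s = C, u = V, r = C, i = V.

CVCVCV


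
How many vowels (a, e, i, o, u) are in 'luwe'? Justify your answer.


Vowels in 'luwe': u, e = 2 vowels.

2
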